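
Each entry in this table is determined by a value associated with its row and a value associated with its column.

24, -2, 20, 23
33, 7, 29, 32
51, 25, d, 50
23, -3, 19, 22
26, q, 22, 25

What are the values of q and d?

q = 0, d = 47

The difference between any two rows is the same in every column — this is an addition table with the headers hidden.
Row 5 minus row 1 is 25 − 23 = 2, so its entry in column 2 is -2 + 2 = 0.
Row 3 minus row 1 is 50 − 23 = 27, so its entry in column 3 is 20 + 27 = 47.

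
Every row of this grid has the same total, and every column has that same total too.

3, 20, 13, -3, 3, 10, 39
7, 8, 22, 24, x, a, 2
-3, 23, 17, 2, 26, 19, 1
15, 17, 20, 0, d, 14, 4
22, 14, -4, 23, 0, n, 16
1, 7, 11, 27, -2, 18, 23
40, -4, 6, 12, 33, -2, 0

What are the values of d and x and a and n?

d = 15, x = 10, a = 12, n = 14

Rows 1 and 3 both sum to 85, so that's the common total.
Row 5 has 22 + 14 − 4 + 23 + 0 + 16 = 71; the blank must be 85 − 71 = 14.
Row 4 has 15 + 17 + 20 + 0 + 14 + 4 = 70; the blank must be 85 − 70 = 15.
Column 5 has 3 + 26 + 15 + 0 − 2 + 33 = 75; the blank must be 85 − 75 = 10.
Row 2 has 7 + 8 + 22 + 24 + 10 + 2 = 73; the blank must be 85 − 73 = 12.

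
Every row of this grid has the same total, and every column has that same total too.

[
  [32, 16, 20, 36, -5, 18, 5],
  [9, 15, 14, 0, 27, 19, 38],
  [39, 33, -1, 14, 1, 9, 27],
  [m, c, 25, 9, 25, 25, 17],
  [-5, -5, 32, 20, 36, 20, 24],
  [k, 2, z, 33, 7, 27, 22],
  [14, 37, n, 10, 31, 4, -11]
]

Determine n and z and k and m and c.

Rows 1 and 2 both sum to 122, so that's the common total.
Row 7 has 14 + 37 + 10 + 31 + 4 − 11 = 85; the blank must be 122 − 85 = 37.
Column 2 has 16 + 15 + 33 − 5 + 2 + 37 = 98; the blank must be 122 − 98 = 24.
Row 4 has 24 + 25 + 9 + 25 + 25 + 17 = 125; the blank must be 122 − 125 = -3.
Column 1 has 32 + 9 + 39 − 3 − 5 + 14 = 86; the blank must be 122 − 86 = 36.
Row 6 has 36 + 2 + 33 + 7 + 27 + 22 = 127; the blank must be 122 − 127 = -5.

n = 37, z = -5, k = 36, m = -3, c = 24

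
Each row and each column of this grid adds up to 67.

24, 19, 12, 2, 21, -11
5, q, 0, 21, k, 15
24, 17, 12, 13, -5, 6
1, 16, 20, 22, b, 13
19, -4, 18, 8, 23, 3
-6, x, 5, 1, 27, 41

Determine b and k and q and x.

The known cells in row 6 total 68, leaving 67 − 68 = -1 for the blank.
The known cells in column 2 total 47, leaving 67 − 47 = 20 for the blank.
The known cells in row 4 total 72, leaving 67 − 72 = -5 for the blank.
The known cells in row 2 total 61, leaving 67 − 61 = 6 for the blank.

b = -5, k = 6, q = 20, x = -1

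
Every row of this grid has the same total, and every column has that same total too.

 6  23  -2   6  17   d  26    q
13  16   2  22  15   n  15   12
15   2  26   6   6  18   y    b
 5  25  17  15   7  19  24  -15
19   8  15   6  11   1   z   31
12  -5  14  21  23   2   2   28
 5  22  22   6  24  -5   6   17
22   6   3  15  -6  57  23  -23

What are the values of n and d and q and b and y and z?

n = 2, d = 3, q = 18, b = 29, y = -5, z = 6

Rows 4 and 6 both sum to 97, so that's the common total.
The known cells in row 2 total 95, leaving 97 − 95 = 2 for the blank.
The known cells in row 5 total 91, leaving 97 − 91 = 6 for the blank.
The known cells in column 7 total 102, leaving 97 − 102 = -5 for the blank.
The known cells in row 3 total 68, leaving 97 − 68 = 29 for the blank.
The known cells in column 8 total 79, leaving 97 − 79 = 18 for the blank.
The known cells in row 1 total 94, leaving 97 − 94 = 3 for the blank.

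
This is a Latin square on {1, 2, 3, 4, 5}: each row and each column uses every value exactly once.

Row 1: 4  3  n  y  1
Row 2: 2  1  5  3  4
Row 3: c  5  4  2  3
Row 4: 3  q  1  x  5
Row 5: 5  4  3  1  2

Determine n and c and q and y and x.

Cell (4,2): column 2 already has {1, 3, 4, 5} → 2.
Cell (3,1): row 3 already has {2, 3, 4, 5} → 1.
At (row 1, col 3): column 3 already has {1, 3, 4, 5}, so the value is 2.
For row 1, column 4: row 1 already has {1, 2, 3, 4}; that leaves 5.
At (row 4, col 4): row 4 already has {1, 2, 3, 5}, so the value is 4.

n = 2, c = 1, q = 2, y = 5, x = 4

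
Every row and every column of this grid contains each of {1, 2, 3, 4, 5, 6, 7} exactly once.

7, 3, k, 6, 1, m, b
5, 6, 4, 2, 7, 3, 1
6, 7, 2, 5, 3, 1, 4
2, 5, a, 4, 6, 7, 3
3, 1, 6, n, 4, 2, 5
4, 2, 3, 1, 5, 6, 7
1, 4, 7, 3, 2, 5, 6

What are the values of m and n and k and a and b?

At (row 5, col 4): row 5 already has {1, 2, 3, 4, 5, 6}, so the value is 7.
For row 1, column 7: column 7 already has {1, 3, 4, 5, 6, 7}; that leaves 2.
At (row 1, col 6): column 6 already has {1, 2, 3, 5, 6, 7}, so the value is 4.
Cell (1,3): row 1 already has {1, 2, 3, 4, 6, 7} → 5.
For row 4, column 3: row 4 already has {2, 3, 4, 5, 6, 7}; that leaves 1.

m = 4, n = 7, k = 5, a = 1, b = 2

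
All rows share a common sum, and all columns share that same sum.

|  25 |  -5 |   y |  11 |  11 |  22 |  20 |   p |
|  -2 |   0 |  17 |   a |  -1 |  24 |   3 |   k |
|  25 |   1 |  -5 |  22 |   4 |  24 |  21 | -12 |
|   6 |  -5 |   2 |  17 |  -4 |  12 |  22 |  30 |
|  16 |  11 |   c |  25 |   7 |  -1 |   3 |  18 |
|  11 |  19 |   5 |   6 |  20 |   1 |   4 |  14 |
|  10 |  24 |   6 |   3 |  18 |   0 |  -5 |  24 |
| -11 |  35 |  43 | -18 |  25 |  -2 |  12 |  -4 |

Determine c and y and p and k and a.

c = 1, y = 11, p = -15, k = 25, a = 14

Rows 3 and 4 both sum to 80, so that's the common total.
Row 5: 16 + 11 + 25 + 7 − 1 + 3 + 18 = 79, so its missing entry is 80 − 79 = 1.
Column 3: 17 − 5 + 2 + 1 + 5 + 6 + 43 = 69, so its missing entry is 80 − 69 = 11.
Row 1: 25 − 5 + 11 + 11 + 11 + 22 + 20 = 95, so its missing entry is 80 − 95 = -15.
Column 8: -15 − 12 + 30 + 18 + 14 + 24 − 4 = 55, so its missing entry is 80 − 55 = 25.
Row 2: -2 + 0 + 17 − 1 + 24 + 3 + 25 = 66, so its missing entry is 80 − 66 = 14.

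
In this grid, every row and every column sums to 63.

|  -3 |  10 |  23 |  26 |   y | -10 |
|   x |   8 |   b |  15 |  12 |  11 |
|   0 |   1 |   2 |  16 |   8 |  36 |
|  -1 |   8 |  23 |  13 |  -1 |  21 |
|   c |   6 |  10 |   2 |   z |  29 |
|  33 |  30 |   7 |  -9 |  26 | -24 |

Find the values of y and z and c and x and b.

y = 17, z = 1, c = 15, x = 19, b = -2

Column 3: 23 + 2 + 23 + 10 + 7 = 65, so its missing entry is 63 − 65 = -2.
Row 1: -3 + 10 + 23 + 26 − 10 = 46, so its missing entry is 63 − 46 = 17.
Column 5: 17 + 12 + 8 − 1 + 26 = 62, so its missing entry is 63 − 62 = 1.
Row 5: 6 + 10 + 2 + 1 + 29 = 48, so its missing entry is 63 − 48 = 15.
Row 2: 8 − 2 + 15 + 12 + 11 = 44, so its missing entry is 63 − 44 = 19.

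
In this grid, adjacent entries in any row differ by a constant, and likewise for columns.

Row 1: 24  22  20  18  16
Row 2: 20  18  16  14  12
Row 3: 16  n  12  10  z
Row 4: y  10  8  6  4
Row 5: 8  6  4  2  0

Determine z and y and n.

z = 8, y = 12, n = 14

Along each row the entries change by -2 per step; down each column they change by -4.
Row 3: from 16 at column 1, stepping by -2 to column 5 gives 8.
Row 4: from 10 at column 2, stepping by -2 to column 1 gives 12.
Row 3: from 16 at column 1, stepping by -2 to column 2 gives 14.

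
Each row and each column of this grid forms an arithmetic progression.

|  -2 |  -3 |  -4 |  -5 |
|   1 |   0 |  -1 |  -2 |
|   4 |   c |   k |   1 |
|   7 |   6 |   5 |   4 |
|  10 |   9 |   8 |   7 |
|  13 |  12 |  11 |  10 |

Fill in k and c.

Along each row the entries change by -1 per step; down each column they change by 3.
Row 3: from 4 at column 1, stepping by -1 to column 3 gives 2.
Row 3: from 4 at column 1, stepping by -1 to column 2 gives 3.

k = 2, c = 3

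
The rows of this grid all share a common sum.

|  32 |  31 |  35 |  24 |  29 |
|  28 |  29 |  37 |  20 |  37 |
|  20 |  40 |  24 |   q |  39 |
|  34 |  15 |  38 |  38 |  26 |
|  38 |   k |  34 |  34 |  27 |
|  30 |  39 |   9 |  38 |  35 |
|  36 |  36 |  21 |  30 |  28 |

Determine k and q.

k = 18, q = 28

Rows 1 and 7 both add up to 151, so every row sums to 151.
Row 5: 38 + 34 + 34 + 27 = 133, so the missing entry is 151 − 133 = 18.
Row 3: 20 + 40 + 24 + 39 = 123, so the missing entry is 151 − 123 = 28.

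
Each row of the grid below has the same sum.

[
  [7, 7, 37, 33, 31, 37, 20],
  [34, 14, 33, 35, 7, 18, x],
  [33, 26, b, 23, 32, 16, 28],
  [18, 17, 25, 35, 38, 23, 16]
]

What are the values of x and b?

The complete rows each total 172.
Row 2 is missing 172 − 141 = 31 (since 34 + 14 + 33 + 35 + 7 + 18 = 141).
Row 3 is missing 172 − 158 = 14 (since 33 + 26 + 23 + 32 + 16 + 28 = 158).

x = 31, b = 14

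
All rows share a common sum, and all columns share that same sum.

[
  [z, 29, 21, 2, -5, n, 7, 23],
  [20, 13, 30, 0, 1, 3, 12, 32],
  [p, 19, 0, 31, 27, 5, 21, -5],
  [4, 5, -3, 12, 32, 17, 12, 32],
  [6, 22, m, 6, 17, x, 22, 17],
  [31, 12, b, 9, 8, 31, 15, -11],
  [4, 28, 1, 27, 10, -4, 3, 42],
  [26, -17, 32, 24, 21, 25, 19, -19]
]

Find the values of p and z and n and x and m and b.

Rows 2 and 4 both sum to 111, so that's the common total.
Row 3 has 19 + 0 + 31 + 27 + 5 + 21 − 5 = 98; the blank must be 111 − 98 = 13.
Column 1 has 20 + 13 + 4 + 6 + 31 + 4 + 26 = 104; the blank must be 111 − 104 = 7.
Row 1 has 7 + 29 + 21 + 2 − 5 + 7 + 23 = 84; the blank must be 111 − 84 = 27.
Column 6 has 27 + 3 + 5 + 17 + 31 − 4 + 25 = 104; the blank must be 111 − 104 = 7.
Row 5 has 6 + 22 + 6 + 17 + 7 + 22 + 17 = 97; the blank must be 111 − 97 = 14.
Row 6 has 31 + 12 + 9 + 8 + 31 + 15 − 11 = 95; the blank must be 111 − 95 = 16.

p = 13, z = 7, n = 27, x = 7, m = 14, b = 16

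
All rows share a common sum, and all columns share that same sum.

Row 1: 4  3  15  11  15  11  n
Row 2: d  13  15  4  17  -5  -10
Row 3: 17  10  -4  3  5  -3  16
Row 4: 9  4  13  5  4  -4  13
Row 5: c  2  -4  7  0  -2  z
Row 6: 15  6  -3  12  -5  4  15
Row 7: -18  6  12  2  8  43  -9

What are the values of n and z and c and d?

Rows 3 and 4 both sum to 44, so that's the common total.
The known cells in row 2 total 34, leaving 44 − 34 = 10 for the blank.
The known cells in column 1 total 37, leaving 44 − 37 = 7 for the blank.
The known cells in row 5 total 10, leaving 44 − 10 = 34 for the blank.
The known cells in row 1 total 59, leaving 44 − 59 = -15 for the blank.

n = -15, z = 34, c = 7, d = 10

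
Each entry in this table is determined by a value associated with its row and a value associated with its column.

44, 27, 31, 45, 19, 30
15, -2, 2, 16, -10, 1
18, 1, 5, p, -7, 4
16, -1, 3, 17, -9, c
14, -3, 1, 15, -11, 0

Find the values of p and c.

p = 19, c = 2

The difference between any two rows is the same in every column — this is an addition table with the headers hidden.
Row 3 minus row 1 is 18 − 44 = -26, so its entry in column 4 is 45 + (-26) = 19.
Row 4 minus row 1 is 16 − 44 = -28, so its entry in column 6 is 30 + (-28) = 2.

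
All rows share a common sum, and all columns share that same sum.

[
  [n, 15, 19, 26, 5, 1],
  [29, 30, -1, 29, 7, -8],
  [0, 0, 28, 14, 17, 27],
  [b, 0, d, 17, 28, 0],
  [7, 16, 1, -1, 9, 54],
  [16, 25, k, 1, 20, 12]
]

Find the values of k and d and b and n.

k = 12, d = 27, b = 14, n = 20

Rows 2 and 3 both sum to 86, so that's the common total.
The known cells in row 1 total 66, leaving 86 − 66 = 20 for the blank.
The known cells in column 1 total 72, leaving 86 − 72 = 14 for the blank.
The known cells in row 4 total 59, leaving 86 − 59 = 27 for the blank.
The known cells in row 6 total 74, leaving 86 − 74 = 12 for the blank.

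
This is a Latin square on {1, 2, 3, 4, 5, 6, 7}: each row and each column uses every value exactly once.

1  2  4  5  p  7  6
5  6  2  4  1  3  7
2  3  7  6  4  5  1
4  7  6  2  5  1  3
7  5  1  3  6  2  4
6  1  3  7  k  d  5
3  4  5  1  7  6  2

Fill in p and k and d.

At (row 6, col 6): column 6 already has {1, 2, 3, 5, 6, 7}, so the value is 4.
At (row 6, col 5): row 6 already has {1, 3, 4, 5, 6, 7}, so the value is 2.
At (row 1, col 5): row 1 already has {1, 2, 4, 5, 6, 7}, so the value is 3.

p = 3, k = 2, d = 4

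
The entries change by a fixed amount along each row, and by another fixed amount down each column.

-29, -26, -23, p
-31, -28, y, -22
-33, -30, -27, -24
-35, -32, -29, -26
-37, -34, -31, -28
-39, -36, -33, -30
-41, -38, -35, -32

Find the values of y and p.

y = -25, p = -20

Along each row the entries change by 3 per step; down each column they change by -2.
Row 2: from -31 at column 1, stepping by 3 to column 3 gives -25.
Row 1: from -29 at column 1, stepping by 3 to column 4 gives -20.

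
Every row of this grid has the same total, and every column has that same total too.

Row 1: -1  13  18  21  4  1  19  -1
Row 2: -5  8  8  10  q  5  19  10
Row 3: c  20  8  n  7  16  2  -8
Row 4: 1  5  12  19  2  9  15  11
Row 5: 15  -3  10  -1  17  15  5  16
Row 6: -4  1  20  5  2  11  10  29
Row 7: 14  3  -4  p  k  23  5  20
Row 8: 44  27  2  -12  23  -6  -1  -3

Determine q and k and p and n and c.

q = 19, k = 0, p = 13, n = 19, c = 10

Rows 1 and 4 both sum to 74, so that's the common total.
Column 1 has -1 − 5 + 1 + 15 − 4 + 14 + 44 = 64; the blank must be 74 − 64 = 10.
Row 2 has -5 + 8 + 8 + 10 + 5 + 19 + 10 = 55; the blank must be 74 − 55 = 19.
Column 5 has 4 + 19 + 7 + 2 + 17 + 2 + 23 = 74; the blank must be 74 − 74 = 0.
Row 3 has 10 + 20 + 8 + 7 + 16 + 2 − 8 = 55; the blank must be 74 − 55 = 19.
Row 7 has 14 + 3 − 4 + 0 + 23 + 5 + 20 = 61; the blank must be 74 − 61 = 13.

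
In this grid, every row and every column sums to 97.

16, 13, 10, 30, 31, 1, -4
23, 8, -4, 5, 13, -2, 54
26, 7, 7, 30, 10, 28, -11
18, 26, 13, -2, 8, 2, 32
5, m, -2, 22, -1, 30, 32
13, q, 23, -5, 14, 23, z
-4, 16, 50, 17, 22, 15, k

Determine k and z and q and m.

Row 7: -4 + 16 + 50 + 17 + 22 + 15 = 116, so its missing entry is 97 − 116 = -19.
Row 5: 5 − 2 + 22 − 1 + 30 + 32 = 86, so its missing entry is 97 − 86 = 11.
Column 2: 13 + 8 + 7 + 26 + 11 + 16 = 81, so its missing entry is 97 − 81 = 16.
Row 6: 13 + 16 + 23 − 5 + 14 + 23 = 84, so its missing entry is 97 − 84 = 13.

k = -19, z = 13, q = 16, m = 11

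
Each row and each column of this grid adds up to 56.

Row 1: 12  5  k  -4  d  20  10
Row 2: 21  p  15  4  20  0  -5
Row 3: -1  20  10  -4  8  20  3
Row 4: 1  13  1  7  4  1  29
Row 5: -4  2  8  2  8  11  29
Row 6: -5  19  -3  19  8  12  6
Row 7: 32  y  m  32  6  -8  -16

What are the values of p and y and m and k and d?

p = 1, y = -4, m = 14, k = 11, d = 2

Column 5 has 20 + 8 + 4 + 8 + 8 + 6 = 54; the blank must be 56 − 54 = 2.
Row 2 has 21 + 15 + 4 + 20 + 0 − 5 = 55; the blank must be 56 − 55 = 1.
Column 2 has 5 + 1 + 20 + 13 + 2 + 19 = 60; the blank must be 56 − 60 = -4.
Row 7 has 32 − 4 + 32 + 6 − 8 − 16 = 42; the blank must be 56 − 42 = 14.
Row 1 has 12 + 5 − 4 + 2 + 20 + 10 = 45; the blank must be 56 − 45 = 11.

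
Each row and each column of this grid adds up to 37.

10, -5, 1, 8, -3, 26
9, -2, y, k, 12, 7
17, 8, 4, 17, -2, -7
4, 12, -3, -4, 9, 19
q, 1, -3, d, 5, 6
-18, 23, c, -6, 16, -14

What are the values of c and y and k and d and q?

Column 1 has 10 + 9 + 17 + 4 − 18 = 22; the blank must be 37 − 22 = 15.
Row 5 has 15 + 1 − 3 + 5 + 6 = 24; the blank must be 37 − 24 = 13.
Column 4 has 8 + 17 − 4 + 13 − 6 = 28; the blank must be 37 − 28 = 9.
Row 2 has 9 − 2 + 9 + 12 + 7 = 35; the blank must be 37 − 35 = 2.
Row 6 has -18 + 23 − 6 + 16 − 14 = 1; the blank must be 37 − 1 = 36.

c = 36, y = 2, k = 9, d = 13, q = 15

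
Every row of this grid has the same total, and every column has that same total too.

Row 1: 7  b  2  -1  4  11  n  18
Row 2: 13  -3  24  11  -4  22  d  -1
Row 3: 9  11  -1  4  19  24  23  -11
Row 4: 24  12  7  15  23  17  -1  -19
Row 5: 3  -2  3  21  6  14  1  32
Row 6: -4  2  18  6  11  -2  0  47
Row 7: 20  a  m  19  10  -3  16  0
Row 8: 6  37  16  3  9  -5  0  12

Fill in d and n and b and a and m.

Rows 3 and 4 both sum to 78, so that's the common total.
Column 3: 2 + 24 − 1 + 7 + 3 + 18 + 16 = 69, so its missing entry is 78 − 69 = 9.
Row 7: 20 + 9 + 19 + 10 − 3 + 16 + 0 = 71, so its missing entry is 78 − 71 = 7.
Column 2: -3 + 11 + 12 − 2 + 2 + 7 + 37 = 64, so its missing entry is 78 − 64 = 14.
Row 1: 7 + 14 + 2 − 1 + 4 + 11 + 18 = 55, so its missing entry is 78 − 55 = 23.
Row 2: 13 − 3 + 24 + 11 − 4 + 22 − 1 = 62, so its missing entry is 78 − 62 = 16.

d = 16, n = 23, b = 14, a = 7, m = 9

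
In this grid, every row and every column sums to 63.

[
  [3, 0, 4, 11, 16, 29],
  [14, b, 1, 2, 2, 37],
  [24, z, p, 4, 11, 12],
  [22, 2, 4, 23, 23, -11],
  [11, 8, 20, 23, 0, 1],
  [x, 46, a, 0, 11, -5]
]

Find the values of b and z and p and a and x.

b = 7, z = 0, p = 12, a = 22, x = -11

Row 2: 14 + 1 + 2 + 2 + 37 = 56, so its missing entry is 63 − 56 = 7.
Column 2: 0 + 7 + 2 + 8 + 46 = 63, so its missing entry is 63 − 63 = 0.
Column 1: 3 + 14 + 24 + 22 + 11 = 74, so its missing entry is 63 − 74 = -11.
Row 3: 24 + 0 + 4 + 11 + 12 = 51, so its missing entry is 63 − 51 = 12.
Row 6: -11 + 46 + 0 + 11 − 5 = 41, so its missing entry is 63 − 41 = 22.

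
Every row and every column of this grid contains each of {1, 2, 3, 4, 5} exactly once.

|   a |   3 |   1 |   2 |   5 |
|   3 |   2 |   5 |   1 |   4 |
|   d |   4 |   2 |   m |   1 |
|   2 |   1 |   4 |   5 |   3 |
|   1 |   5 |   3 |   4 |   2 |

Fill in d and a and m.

For row 3, column 4: column 4 already has {1, 2, 4, 5}; that leaves 3.
At (row 3, col 1): row 3 already has {1, 2, 3, 4}, so the value is 5.
For row 1, column 1: row 1 already has {1, 2, 3, 5}; that leaves 4.

d = 5, a = 4, m = 3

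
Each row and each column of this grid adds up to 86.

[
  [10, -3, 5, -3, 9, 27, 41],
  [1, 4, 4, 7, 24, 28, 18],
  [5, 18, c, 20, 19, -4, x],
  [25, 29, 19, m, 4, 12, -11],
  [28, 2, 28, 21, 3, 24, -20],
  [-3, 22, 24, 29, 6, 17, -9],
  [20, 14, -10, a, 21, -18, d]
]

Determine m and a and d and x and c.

m = 8, a = 4, d = 55, x = 12, c = 16

Row 4 has 25 + 29 + 19 + 4 + 12 − 11 = 78; the blank must be 86 − 78 = 8.
Column 3 has 5 + 4 + 19 + 28 + 24 − 10 = 70; the blank must be 86 − 70 = 16.
Row 3 has 5 + 18 + 16 + 20 + 19 − 4 = 74; the blank must be 86 − 74 = 12.
Column 7 has 41 + 18 + 12 − 11 − 20 − 9 = 31; the blank must be 86 − 31 = 55.
Row 7 has 20 + 14 − 10 + 21 − 18 + 55 = 82; the blank must be 86 − 82 = 4.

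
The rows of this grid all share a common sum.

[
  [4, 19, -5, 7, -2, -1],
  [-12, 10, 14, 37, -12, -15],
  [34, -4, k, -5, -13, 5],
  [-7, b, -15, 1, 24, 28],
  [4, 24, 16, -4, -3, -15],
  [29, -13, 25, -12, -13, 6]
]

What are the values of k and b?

k = 5, b = -9

Row 1 sums to 22 and so does row 6; that's the common total.
In row 3 the known cells total 17, leaving 22 − 17 = 5.
In row 4 the known cells total 31, leaving 22 − 31 = -9.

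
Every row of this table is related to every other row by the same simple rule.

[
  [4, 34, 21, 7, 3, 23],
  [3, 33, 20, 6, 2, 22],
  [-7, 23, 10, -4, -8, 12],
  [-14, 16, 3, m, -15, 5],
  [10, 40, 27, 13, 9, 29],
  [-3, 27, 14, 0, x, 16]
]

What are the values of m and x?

The difference between any two rows is the same in every column — this is an addition table with the headers hidden.
Row 4 minus row 1 is 5 − 23 = -18, so its entry in column 4 is 7 + (-18) = -11.
Row 6 minus row 1 is 16 − 23 = -7, so its entry in column 5 is 3 + (-7) = -4.

m = -11, x = -4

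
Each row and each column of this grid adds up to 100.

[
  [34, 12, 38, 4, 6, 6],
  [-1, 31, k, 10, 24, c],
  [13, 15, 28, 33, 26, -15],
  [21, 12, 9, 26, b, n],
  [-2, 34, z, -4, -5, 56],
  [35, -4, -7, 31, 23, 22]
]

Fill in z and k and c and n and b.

z = 21, k = 11, c = 25, n = 6, b = 26

The known cells in column 5 total 74, leaving 100 − 74 = 26 for the blank.
The known cells in row 5 total 79, leaving 100 − 79 = 21 for the blank.
The known cells in column 3 total 89, leaving 100 − 89 = 11 for the blank.
The known cells in row 2 total 75, leaving 100 − 75 = 25 for the blank.
The known cells in row 4 total 94, leaving 100 − 94 = 6 for the blank.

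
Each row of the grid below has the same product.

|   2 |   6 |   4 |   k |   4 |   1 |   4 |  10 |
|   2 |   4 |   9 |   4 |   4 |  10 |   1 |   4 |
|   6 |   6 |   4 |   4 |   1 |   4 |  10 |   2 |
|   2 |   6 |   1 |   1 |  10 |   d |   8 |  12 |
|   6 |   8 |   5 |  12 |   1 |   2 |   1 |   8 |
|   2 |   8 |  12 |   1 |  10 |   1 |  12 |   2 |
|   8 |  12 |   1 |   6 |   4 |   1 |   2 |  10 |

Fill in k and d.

Rows 2 and 5 each multiply to 46080, so every row has product 46080.
Row 1: 2×6×4×4×1×4×10 = 7680, so the missing entry is 46080 ÷ 7680 = 6.
Row 4: 2×6×1×1×10×8×12 = 11520, so the missing entry is 46080 ÷ 11520 = 4.

k = 6, d = 4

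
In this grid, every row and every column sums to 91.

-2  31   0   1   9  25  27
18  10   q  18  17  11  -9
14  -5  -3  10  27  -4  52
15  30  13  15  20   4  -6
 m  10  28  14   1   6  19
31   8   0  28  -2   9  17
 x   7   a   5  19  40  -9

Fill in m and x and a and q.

m = 13, x = 2, a = 27, q = 26

The known cells in row 2 total 65, leaving 91 − 65 = 26 for the blank.
The known cells in column 3 total 64, leaving 91 − 64 = 27 for the blank.
The known cells in row 5 total 78, leaving 91 − 78 = 13 for the blank.
The known cells in row 7 total 89, leaving 91 − 89 = 2 for the blank.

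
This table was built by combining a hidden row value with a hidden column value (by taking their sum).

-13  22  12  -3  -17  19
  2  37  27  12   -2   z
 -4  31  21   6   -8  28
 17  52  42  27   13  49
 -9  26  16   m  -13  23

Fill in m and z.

The difference between any two rows is the same in every column — this is an addition table with the headers hidden.
Row 5 minus row 1 is -13 − (-17) = 4, so its entry in column 4 is -3 + 4 = 1.
Row 2 minus row 1 is -2 − (-17) = 15, so its entry in column 6 is 19 + 15 = 34.

m = 1, z = 34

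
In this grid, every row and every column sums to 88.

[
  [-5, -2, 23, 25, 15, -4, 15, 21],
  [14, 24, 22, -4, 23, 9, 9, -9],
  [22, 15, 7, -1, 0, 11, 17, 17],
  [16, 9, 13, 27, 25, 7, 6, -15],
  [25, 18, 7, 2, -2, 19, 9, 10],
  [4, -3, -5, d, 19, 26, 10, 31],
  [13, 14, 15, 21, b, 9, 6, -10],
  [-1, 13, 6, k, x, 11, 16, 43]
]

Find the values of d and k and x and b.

The known cells in row 6 total 82, leaving 88 − 82 = 6 for the blank.
The known cells in row 7 total 68, leaving 88 − 68 = 20 for the blank.
The known cells in column 5 total 100, leaving 88 − 100 = -12 for the blank.
The known cells in row 8 total 76, leaving 88 − 76 = 12 for the blank.

d = 6, k = 12, x = -12, b = 20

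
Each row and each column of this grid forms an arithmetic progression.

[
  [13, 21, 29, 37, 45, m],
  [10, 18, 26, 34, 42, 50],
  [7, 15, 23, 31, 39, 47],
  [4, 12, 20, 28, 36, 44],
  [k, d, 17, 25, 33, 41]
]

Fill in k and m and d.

Along each row the entries change by 8 per step; down each column they change by -3.
Row 5: from 17 at column 3, stepping by 8 to column 1 gives 1.
Row 1: from 13 at column 1, stepping by 8 to column 6 gives 53.
Row 5: from 17 at column 3, stepping by 8 to column 2 gives 9.

k = 1, m = 53, d = 9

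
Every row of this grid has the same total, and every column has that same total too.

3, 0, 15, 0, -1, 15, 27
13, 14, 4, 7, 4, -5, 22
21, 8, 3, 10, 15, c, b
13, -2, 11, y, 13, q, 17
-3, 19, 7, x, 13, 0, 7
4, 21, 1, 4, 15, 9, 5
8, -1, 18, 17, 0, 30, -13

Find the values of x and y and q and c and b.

Rows 1 and 2 both sum to 59, so that's the common total.
Row 5: -3 + 19 + 7 + 13 + 0 + 7 = 43, so its missing entry is 59 − 43 = 16.
Column 4: 0 + 7 + 10 + 16 + 4 + 17 = 54, so its missing entry is 59 − 54 = 5.
Column 7: 27 + 22 + 17 + 7 + 5 − 13 = 65, so its missing entry is 59 − 65 = -6.
Row 3: 21 + 8 + 3 + 10 + 15 − 6 = 51, so its missing entry is 59 − 51 = 8.
Row 4: 13 − 2 + 11 + 5 + 13 + 17 = 57, so its missing entry is 59 − 57 = 2.

x = 16, y = 5, q = 2, c = 8, b = -6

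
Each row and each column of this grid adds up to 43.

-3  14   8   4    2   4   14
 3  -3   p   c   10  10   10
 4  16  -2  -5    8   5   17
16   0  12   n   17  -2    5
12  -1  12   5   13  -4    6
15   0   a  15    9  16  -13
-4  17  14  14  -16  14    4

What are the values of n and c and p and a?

n = -5, c = 15, p = -2, a = 1

Row 4 has 16 + 0 + 12 + 17 − 2 + 5 = 48; the blank must be 43 − 48 = -5.
Column 4 has 4 − 5 − 5 + 5 + 15 + 14 = 28; the blank must be 43 − 28 = 15.
Row 2 has 3 − 3 + 15 + 10 + 10 + 10 = 45; the blank must be 43 − 45 = -2.
Row 6 has 15 + 0 + 15 + 9 + 16 − 13 = 42; the blank must be 43 − 42 = 1.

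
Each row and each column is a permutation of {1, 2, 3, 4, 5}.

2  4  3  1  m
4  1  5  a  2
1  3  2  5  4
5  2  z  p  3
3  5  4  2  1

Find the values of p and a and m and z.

p = 4, a = 3, m = 5, z = 1

For row 4, column 3: column 3 already has {2, 3, 4, 5}; that leaves 1.
At (row 4, col 4): row 4 already has {1, 2, 3, 5}, so the value is 4.
At (row 2, col 4): row 2 already has {1, 2, 4, 5}, so the value is 3.
For row 1, column 5: row 1 already has {1, 2, 3, 4}; that leaves 5.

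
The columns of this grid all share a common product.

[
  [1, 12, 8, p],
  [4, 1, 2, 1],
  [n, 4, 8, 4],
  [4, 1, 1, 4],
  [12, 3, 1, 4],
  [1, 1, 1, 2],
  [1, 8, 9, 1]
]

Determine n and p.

Columns 2 and 3 each multiply to 1152, so every column has product 1152.
Column 1: 1×4×4×12×1×1 = 192, so the missing entry is 1152 ÷ 192 = 6.
Column 4: 1×4×4×4×2×1 = 128, so the missing entry is 1152 ÷ 128 = 9.

n = 6, p = 9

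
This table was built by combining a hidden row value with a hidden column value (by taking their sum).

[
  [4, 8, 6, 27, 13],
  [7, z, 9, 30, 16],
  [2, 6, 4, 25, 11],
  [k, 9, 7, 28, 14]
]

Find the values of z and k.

z = 11, k = 5

The difference between any two rows is the same in every column — this is an addition table with the headers hidden.
Row 2 minus row 1 is 30 − 27 = 3, so its entry in column 2 is 8 + 3 = 11.
Row 4 minus row 1 is 28 − 27 = 1, so its entry in column 1 is 4 + 1 = 5.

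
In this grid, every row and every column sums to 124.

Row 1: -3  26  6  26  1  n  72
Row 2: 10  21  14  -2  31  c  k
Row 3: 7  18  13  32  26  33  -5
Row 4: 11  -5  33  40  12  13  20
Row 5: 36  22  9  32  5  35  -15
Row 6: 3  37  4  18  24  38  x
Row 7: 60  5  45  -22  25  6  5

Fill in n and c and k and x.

n = -4, c = 3, k = 47, x = 0

The known cells in row 6 total 124, leaving 124 − 124 = 0 for the blank.
The known cells in column 7 total 77, leaving 124 − 77 = 47 for the blank.
The known cells in row 1 total 128, leaving 124 − 128 = -4 for the blank.
The known cells in row 2 total 121, leaving 124 − 121 = 3 for the blank.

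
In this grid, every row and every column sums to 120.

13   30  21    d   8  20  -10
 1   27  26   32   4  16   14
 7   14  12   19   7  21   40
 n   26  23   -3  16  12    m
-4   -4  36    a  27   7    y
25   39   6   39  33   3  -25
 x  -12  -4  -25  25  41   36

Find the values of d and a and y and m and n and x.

d = 38, a = 20, y = 38, m = 27, n = 19, x = 59

Row 7 has -12 − 4 − 25 + 25 + 41 + 36 = 61; the blank must be 120 − 61 = 59.
Row 1 has 13 + 30 + 21 + 8 + 20 − 10 = 82; the blank must be 120 − 82 = 38.
Column 4 has 38 + 32 + 19 − 3 + 39 − 25 = 100; the blank must be 120 − 100 = 20.
Row 5 has -4 − 4 + 36 + 20 + 27 + 7 = 82; the blank must be 120 − 82 = 38.
Column 1 has 13 + 1 + 7 − 4 + 25 + 59 = 101; the blank must be 120 − 101 = 19.
Row 4 has 19 + 26 + 23 − 3 + 16 + 12 = 93; the blank must be 120 − 93 = 27.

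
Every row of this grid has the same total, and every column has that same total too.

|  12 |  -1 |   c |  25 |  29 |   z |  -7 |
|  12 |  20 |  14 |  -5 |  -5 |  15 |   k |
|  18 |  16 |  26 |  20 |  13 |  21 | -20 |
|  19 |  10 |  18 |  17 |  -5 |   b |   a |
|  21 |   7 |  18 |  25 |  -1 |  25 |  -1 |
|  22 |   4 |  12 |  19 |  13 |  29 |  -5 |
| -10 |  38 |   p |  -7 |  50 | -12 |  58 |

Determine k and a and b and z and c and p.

k = 43, a = 26, b = 9, z = 7, c = 29, p = -23

Rows 3 and 5 both sum to 94, so that's the common total.
The known cells in row 7 total 117, leaving 94 − 117 = -23 for the blank.
The known cells in column 3 total 65, leaving 94 − 65 = 29 for the blank.
The known cells in row 1 total 87, leaving 94 − 87 = 7 for the blank.
The known cells in row 2 total 51, leaving 94 − 51 = 43 for the blank.
The known cells in column 7 total 68, leaving 94 − 68 = 26 for the blank.
The known cells in row 4 total 85, leaving 94 − 85 = 9 for the blank.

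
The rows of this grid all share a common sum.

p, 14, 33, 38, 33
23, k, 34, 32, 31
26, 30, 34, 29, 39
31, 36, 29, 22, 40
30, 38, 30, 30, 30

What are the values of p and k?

Rows 3 and 4 both add up to 158, so every row sums to 158.
Row 1: 14 + 33 + 38 + 33 = 118, so the missing entry is 158 − 118 = 40.
Row 2: 23 + 34 + 32 + 31 = 120, so the missing entry is 158 − 120 = 38.

p = 40, k = 38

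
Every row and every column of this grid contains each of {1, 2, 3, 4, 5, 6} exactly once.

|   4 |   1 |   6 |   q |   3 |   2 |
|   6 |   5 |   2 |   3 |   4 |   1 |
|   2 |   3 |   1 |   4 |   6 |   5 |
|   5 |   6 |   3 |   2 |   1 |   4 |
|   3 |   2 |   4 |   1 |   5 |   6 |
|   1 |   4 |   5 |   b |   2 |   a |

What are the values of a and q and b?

For row 1, column 4: row 1 already has {1, 2, 3, 4, 6}; that leaves 5.
At (row 6, col 4): column 4 already has {1, 2, 3, 4, 5}, so the value is 6.
For row 6, column 6: row 6 already has {1, 2, 4, 5, 6}; that leaves 3.

a = 3, q = 5, b = 6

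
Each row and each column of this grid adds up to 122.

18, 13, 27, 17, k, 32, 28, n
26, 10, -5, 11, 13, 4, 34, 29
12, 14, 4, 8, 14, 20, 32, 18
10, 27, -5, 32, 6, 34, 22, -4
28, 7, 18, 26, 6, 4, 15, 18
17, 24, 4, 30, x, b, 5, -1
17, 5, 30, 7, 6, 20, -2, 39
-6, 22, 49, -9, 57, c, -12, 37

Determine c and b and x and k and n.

c = -16, b = 24, x = 19, k = 1, n = -14

The known cells in column 8 total 136, leaving 122 − 136 = -14 for the blank.
The known cells in row 1 total 121, leaving 122 − 121 = 1 for the blank.
The known cells in column 5 total 103, leaving 122 − 103 = 19 for the blank.
The known cells in row 6 total 98, leaving 122 − 98 = 24 for the blank.
The known cells in row 8 total 138, leaving 122 − 138 = -16 for the blank.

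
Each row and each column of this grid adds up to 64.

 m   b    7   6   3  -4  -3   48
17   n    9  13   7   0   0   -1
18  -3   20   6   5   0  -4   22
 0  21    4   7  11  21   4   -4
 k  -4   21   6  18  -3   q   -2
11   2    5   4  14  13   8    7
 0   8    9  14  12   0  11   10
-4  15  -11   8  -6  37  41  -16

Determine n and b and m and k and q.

The known cells in row 2 total 45, leaving 64 − 45 = 19 for the blank.
The known cells in column 2 total 58, leaving 64 − 58 = 6 for the blank.
The known cells in row 1 total 63, leaving 64 − 63 = 1 for the blank.
The known cells in column 1 total 43, leaving 64 − 43 = 21 for the blank.
The known cells in row 5 total 57, leaving 64 − 57 = 7 for the blank.

n = 19, b = 6, m = 1, k = 21, q = 7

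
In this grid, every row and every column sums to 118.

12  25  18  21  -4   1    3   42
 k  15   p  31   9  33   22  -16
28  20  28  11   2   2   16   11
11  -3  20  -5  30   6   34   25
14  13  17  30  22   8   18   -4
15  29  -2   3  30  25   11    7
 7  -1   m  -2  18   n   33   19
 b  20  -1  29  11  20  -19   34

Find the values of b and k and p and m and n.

Column 6 has 1 + 33 + 2 + 6 + 8 + 25 + 20 = 95; the blank must be 118 − 95 = 23.
Row 7 has 7 − 1 − 2 + 18 + 23 + 33 + 19 = 97; the blank must be 118 − 97 = 21.
Column 3 has 18 + 28 + 20 + 17 − 2 + 21 − 1 = 101; the blank must be 118 − 101 = 17.
Row 8 has 20 − 1 + 29 + 11 + 20 − 19 + 34 = 94; the blank must be 118 − 94 = 24.
Row 2 has 15 + 17 + 31 + 9 + 33 + 22 − 16 = 111; the blank must be 118 − 111 = 7.

b = 24, k = 7, p = 17, m = 21, n = 23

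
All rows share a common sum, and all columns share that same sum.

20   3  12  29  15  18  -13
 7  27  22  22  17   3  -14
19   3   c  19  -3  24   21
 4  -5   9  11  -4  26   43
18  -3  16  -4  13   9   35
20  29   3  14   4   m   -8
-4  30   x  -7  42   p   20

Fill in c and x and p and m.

c = 1, x = 21, p = -18, m = 22

Rows 1 and 2 both sum to 84, so that's the common total.
The known cells in row 6 total 62, leaving 84 − 62 = 22 for the blank.
The known cells in column 6 total 102, leaving 84 − 102 = -18 for the blank.
The known cells in row 7 total 63, leaving 84 − 63 = 21 for the blank.
The known cells in row 3 total 83, leaving 84 − 83 = 1 for the blank.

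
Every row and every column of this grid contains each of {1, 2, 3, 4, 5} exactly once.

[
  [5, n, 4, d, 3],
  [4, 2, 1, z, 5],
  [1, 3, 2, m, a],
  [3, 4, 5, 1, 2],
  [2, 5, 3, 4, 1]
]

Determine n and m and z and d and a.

For row 1, column 2: column 2 already has {2, 3, 4, 5}; that leaves 1.
For row 3, column 5: column 5 already has {1, 2, 3, 5}; that leaves 4.
Cell (1,4): row 1 already has {1, 3, 4, 5} → 2.
Cell (3,4): row 3 already has {1, 2, 3, 4} → 5.
For row 2, column 4: row 2 already has {1, 2, 4, 5}; that leaves 3.

n = 1, m = 5, z = 3, d = 2, a = 4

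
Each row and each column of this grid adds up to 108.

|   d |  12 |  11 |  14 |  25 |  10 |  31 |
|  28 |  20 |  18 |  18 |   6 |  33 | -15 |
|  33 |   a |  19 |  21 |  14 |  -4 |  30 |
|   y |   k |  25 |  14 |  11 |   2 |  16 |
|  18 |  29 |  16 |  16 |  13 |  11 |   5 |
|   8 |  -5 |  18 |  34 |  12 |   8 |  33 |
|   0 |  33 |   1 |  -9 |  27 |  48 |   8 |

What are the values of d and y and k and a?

The known cells in row 3 total 113, leaving 108 − 113 = -5 for the blank.
The known cells in column 2 total 84, leaving 108 − 84 = 24 for the blank.
The known cells in row 4 total 92, leaving 108 − 92 = 16 for the blank.
The known cells in row 1 total 103, leaving 108 − 103 = 5 for the blank.

d = 5, y = 16, k = 24, a = -5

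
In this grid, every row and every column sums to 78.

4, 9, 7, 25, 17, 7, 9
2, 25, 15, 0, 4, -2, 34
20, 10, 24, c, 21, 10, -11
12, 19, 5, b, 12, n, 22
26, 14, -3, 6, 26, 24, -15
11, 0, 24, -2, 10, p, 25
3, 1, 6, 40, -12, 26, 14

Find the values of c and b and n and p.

c = 4, b = 5, n = 3, p = 10

Row 3 has 20 + 10 + 24 + 21 + 10 − 11 = 74; the blank must be 78 − 74 = 4.
Column 4 has 25 + 0 + 4 + 6 − 2 + 40 = 73; the blank must be 78 − 73 = 5.
Row 4 has 12 + 19 + 5 + 5 + 12 + 22 = 75; the blank must be 78 − 75 = 3.
Row 6 has 11 + 0 + 24 − 2 + 10 + 25 = 68; the blank must be 78 − 68 = 10.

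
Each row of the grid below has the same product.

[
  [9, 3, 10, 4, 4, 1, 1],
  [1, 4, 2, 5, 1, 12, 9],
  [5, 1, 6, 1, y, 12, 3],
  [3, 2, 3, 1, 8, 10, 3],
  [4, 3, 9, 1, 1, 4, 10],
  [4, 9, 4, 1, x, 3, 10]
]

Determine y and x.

y = 4, x = 1

Rows 1 and 4 each multiply to 4320, so every row has product 4320.
Row 3: 5×1×6×1×12×3 = 1080, so the missing entry is 4320 ÷ 1080 = 4.
Row 6: 4×9×4×1×3×10 = 4320, so the missing entry is 4320 ÷ 4320 = 1.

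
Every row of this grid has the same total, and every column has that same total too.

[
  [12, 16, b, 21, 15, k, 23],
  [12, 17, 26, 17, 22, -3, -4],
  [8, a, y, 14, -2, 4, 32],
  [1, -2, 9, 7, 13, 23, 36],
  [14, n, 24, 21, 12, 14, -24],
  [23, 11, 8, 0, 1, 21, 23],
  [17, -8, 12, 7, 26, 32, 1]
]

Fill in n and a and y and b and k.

n = 26, a = 27, y = 4, b = 4, k = -4

Rows 2 and 4 both sum to 87, so that's the common total.
Column 6 has -3 + 4 + 23 + 14 + 21 + 32 = 91; the blank must be 87 − 91 = -4.
Row 1 has 12 + 16 + 21 + 15 − 4 + 23 = 83; the blank must be 87 − 83 = 4.
Column 3 has 4 + 26 + 9 + 24 + 8 + 12 = 83; the blank must be 87 − 83 = 4.
Row 3 has 8 + 4 + 14 − 2 + 4 + 32 = 60; the blank must be 87 − 60 = 27.
Row 5 has 14 + 24 + 21 + 12 + 14 − 24 = 61; the blank must be 87 − 61 = 26.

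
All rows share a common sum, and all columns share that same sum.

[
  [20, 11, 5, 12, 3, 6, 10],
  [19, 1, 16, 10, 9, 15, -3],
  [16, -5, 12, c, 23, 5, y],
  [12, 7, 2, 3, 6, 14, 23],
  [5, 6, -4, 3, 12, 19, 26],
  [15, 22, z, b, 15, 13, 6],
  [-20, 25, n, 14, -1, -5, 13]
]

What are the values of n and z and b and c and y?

Rows 1 and 2 both sum to 67, so that's the common total.
Row 7 has -20 + 25 + 14 − 1 − 5 + 13 = 26; the blank must be 67 − 26 = 41.
Column 7 has 10 − 3 + 23 + 26 + 6 + 13 = 75; the blank must be 67 − 75 = -8.
Row 3 has 16 − 5 + 12 + 23 + 5 − 8 = 43; the blank must be 67 − 43 = 24.
Column 4 has 12 + 10 + 24 + 3 + 3 + 14 = 66; the blank must be 67 − 66 = 1.
Row 6 has 15 + 22 + 1 + 15 + 13 + 6 = 72; the blank must be 67 − 72 = -5.

n = 41, z = -5, b = 1, c = 24, y = -8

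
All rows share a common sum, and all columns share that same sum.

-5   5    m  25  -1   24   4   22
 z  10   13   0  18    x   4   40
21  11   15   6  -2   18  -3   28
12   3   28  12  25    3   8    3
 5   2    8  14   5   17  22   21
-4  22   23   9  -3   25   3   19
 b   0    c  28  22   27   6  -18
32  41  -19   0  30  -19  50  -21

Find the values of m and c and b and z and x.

Rows 3 and 4 both sum to 94, so that's the common total.
The known cells in column 6 total 95, leaving 94 − 95 = -1 for the blank.
The known cells in row 1 total 74, leaving 94 − 74 = 20 for the blank.
The known cells in column 3 total 88, leaving 94 − 88 = 6 for the blank.
The known cells in row 7 total 71, leaving 94 − 71 = 23 for the blank.
The known cells in row 2 total 84, leaving 94 − 84 = 10 for the blank.

m = 20, c = 6, b = 23, z = 10, x = -1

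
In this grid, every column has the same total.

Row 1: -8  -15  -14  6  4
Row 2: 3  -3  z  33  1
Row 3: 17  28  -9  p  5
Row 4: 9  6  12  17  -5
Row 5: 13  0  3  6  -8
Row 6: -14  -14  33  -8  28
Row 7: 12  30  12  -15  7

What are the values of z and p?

z = -5, p = -7

Columns 1 and 5 both add up to 32, so every column sums to 32.
Column 3: -14 − 9 + 12 + 3 + 33 + 12 = 37, so the missing entry is 32 − 37 = -5.
Column 4: 6 + 33 + 17 + 6 − 8 − 15 = 39, so the missing entry is 32 − 39 = -7.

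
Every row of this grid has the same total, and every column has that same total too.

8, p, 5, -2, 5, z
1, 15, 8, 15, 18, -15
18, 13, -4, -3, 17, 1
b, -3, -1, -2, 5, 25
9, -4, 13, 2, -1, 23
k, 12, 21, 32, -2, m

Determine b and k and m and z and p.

Rows 2 and 3 both sum to 42, so that's the common total.
The known cells in column 2 total 33, leaving 42 − 33 = 9 for the blank.
The known cells in row 4 total 24, leaving 42 − 24 = 18 for the blank.
The known cells in column 1 total 54, leaving 42 − 54 = -12 for the blank.
The known cells in row 6 total 51, leaving 42 − 51 = -9 for the blank.
The known cells in row 1 total 25, leaving 42 − 25 = 17 for the blank.

b = 18, k = -12, m = -9, z = 17, p = 9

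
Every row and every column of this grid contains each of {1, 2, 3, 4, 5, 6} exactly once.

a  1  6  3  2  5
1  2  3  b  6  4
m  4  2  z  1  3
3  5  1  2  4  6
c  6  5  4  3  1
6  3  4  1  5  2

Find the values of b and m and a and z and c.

Cell (5,1): row 5 already has {1, 3, 4, 5, 6} → 2.
Cell (1,1): row 1 already has {1, 2, 3, 5, 6} → 4.
At (row 3, col 1): column 1 already has {1, 2, 3, 4, 6}, so the value is 5.
Cell (3,4): row 3 already has {1, 2, 3, 4, 5} → 6.
Cell (2,4): row 2 already has {1, 2, 3, 4, 6} → 5.

b = 5, m = 5, a = 4, z = 6, c = 2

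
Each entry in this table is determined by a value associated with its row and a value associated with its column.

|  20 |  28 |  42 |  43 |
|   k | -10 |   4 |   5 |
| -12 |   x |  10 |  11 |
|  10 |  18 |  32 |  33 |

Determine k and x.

The difference between any two rows is the same in every column — this is an addition table with the headers hidden.
Row 2 minus row 1 is 5 − 43 = -38, so its entry in column 1 is 20 + (-38) = -18.
Row 3 minus row 1 is 11 − 43 = -32, so its entry in column 2 is 28 + (-32) = -4.

k = -18, x = -4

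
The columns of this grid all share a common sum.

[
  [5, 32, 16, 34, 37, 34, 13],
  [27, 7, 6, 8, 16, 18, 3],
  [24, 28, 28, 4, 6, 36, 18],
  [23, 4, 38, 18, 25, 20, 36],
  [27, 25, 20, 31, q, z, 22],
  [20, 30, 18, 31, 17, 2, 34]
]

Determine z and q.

Columns 2 and 4 both add up to 126, so every column sums to 126.
Column 6: 34 + 18 + 36 + 20 + 2 = 110, so the missing entry is 126 − 110 = 16.
Column 5: 37 + 16 + 6 + 25 + 17 = 101, so the missing entry is 126 − 101 = 25.

z = 16, q = 25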